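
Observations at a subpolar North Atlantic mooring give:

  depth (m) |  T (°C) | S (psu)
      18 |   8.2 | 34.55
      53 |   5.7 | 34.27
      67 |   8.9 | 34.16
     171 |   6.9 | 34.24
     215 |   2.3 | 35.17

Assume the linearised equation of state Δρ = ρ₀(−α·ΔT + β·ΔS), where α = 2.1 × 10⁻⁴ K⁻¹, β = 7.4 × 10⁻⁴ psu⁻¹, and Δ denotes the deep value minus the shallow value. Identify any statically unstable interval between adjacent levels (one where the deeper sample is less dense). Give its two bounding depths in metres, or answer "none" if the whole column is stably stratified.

Evaluate Δρ/ρ₀ = −αΔT + βΔS across each adjacent pair:
  18–53 m: −αΔT+βΔS = −(2.1 × 10⁻⁴)(-2.5)+(7.4 × 10⁻⁴)(-0.28) = 3.2 × 10⁻⁴ → stable
  53–67 m: −αΔT+βΔS = −(2.1 × 10⁻⁴)(+3.2)+(7.4 × 10⁻⁴)(-0.11) = -7.5 × 10⁻⁴ → UNSTABLE
  67–171 m: −αΔT+βΔS = −(2.1 × 10⁻⁴)(-2.0)+(7.4 × 10⁻⁴)(+0.08) = 4.8 × 10⁻⁴ → stable
  171–215 m: −αΔT+βΔS = −(2.1 × 10⁻⁴)(-4.6)+(7.4 × 10⁻⁴)(+0.93) = 1.7 × 10⁻³ → stable
The 53–67 m interval has Δρ < 0: lighter water underlies denser water.

53–67 m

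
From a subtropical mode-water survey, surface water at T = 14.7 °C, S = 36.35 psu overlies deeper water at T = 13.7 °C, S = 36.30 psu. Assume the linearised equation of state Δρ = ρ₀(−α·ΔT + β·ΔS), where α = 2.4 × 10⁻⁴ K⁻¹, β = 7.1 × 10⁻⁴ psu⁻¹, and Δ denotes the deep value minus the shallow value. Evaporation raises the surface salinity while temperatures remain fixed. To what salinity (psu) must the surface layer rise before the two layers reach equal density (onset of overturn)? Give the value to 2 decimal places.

36.64 psu

Neutral buoyancy requires −α(T_deep − T_surf) + β(S_deep − S_surf′) = 0.
S_surf′ = S_deep − (α/β)·ΔT = 36.30 − (2.4 × 10⁻⁴/7.1 × 10⁻⁴)·(-1.0) = 36.6380 psu.
Increase required: 36.6380 − 36.35 = 0.2880 psu.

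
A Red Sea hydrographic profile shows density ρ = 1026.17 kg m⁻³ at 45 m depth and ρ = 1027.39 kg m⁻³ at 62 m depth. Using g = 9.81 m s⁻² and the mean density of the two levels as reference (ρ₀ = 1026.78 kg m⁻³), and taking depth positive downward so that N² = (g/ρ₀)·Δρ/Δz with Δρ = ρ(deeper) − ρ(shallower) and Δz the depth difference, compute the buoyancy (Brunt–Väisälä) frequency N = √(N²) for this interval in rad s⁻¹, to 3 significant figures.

0.0262 rad s⁻¹

Δρ = 1027.39 − 1026.17 = 1.22 kg m⁻³ over Δz = 62 − 45 = 17 m.
N² = (9.81/1026.78) × (1.22/17) = 6.8565 × 10⁻⁴ s⁻².
N = √(6.8565 × 10⁻⁴) = 0.026185 rad s⁻¹ ≈ 0.0262 rad s⁻¹.
A positive N² confirms static stability across the interval.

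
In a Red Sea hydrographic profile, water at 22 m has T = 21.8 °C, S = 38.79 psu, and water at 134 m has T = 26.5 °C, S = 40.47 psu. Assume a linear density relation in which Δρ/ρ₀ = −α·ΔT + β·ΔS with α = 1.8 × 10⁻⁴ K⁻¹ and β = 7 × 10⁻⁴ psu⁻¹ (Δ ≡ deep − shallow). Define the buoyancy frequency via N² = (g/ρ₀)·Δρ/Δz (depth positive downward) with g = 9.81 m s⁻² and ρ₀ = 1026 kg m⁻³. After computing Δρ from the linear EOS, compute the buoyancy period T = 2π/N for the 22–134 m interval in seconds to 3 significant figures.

1.17 × 10³ s

ΔT = +4.7 K, ΔS = +1.68 psu (deep − shallow).
Δρ/ρ₀ = −αΔT + βΔS = -8.46 × 10⁻⁴ + 1.176 × 10⁻³ = 3.30 × 10⁻⁴, so Δρ ≈ 0.3386 kg m⁻³.
N² = (g/ρ₀)·Δρ/Δz = g·(Δρ/ρ₀)/Δz = 9.81 × 3.30 × 10⁻⁴ / 112 = 2.8904 × 10⁻⁵ s⁻².
N = √(2.8904 × 10⁻⁵) = 5.3762 × 10⁻³ rad s⁻¹ → T = 2π/N = 1.1687 × 10³ s ≈ 1.17 × 10³ s.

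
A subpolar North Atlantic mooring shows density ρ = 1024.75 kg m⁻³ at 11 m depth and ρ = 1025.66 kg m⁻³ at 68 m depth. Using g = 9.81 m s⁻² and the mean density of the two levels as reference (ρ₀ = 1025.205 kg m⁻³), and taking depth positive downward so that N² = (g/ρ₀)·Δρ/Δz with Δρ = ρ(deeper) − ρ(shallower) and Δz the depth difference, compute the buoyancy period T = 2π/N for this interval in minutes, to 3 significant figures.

Δρ = 1025.66 − 1024.75 = 0.91 kg m⁻³ over Δz = 68 − 11 = 57 m.
N² = (9.81/1025.205) × (0.91/57) = 1.5277 × 10⁻⁴ s⁻².
N = √(1.5277 × 10⁻⁴) = 0.012360 rad s⁻¹, so T = 2π/N = 508.35 s = 8.4725 min ≈ 8.47 min.

8.47 min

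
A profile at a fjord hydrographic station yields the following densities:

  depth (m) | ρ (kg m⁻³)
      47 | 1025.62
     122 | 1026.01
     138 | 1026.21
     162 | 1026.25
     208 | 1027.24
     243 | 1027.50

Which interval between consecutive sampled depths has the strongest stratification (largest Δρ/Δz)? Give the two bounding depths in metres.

162–208 m

Compute the density gradient over each adjacent pair:
  47–122 m: Δρ/Δz = 0.39/75 = 5.2 × 10⁻³ kg m⁻⁴
  122–138 m: Δρ/Δz = 0.20/16 = 0.013 kg m⁻⁴
  138–162 m: Δρ/Δz = 0.04/24 = 1.7 × 10⁻³ kg m⁻⁴
  162–208 m: Δρ/Δz = 0.99/46 = 0.022 kg m⁻⁴
  208–243 m: Δρ/Δz = 0.26/35 = 7.4 × 10⁻³ kg m⁻⁴
The largest gradient is in the 162–208 m interval — the pycnocline.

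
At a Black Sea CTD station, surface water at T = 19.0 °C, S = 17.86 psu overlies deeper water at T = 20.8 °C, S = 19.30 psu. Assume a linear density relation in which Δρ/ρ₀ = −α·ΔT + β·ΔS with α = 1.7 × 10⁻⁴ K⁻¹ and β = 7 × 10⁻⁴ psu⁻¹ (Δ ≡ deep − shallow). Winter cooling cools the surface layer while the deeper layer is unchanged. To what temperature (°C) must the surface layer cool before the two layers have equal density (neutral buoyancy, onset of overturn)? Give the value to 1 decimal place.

Neutral buoyancy requires Δρ = 0, i.e. −α(T_deep − T_surf′) + β(S_deep − S_surf) = 0.
T_surf′ = T_deep − (β/α)·ΔS = 20.8 − (7 × 10⁻⁴/1.7 × 10⁻⁴)·(+1.44) = 14.871 °C.
Cooling required: 19.0 − (14.871) = 4.129 °C.

14.9 °C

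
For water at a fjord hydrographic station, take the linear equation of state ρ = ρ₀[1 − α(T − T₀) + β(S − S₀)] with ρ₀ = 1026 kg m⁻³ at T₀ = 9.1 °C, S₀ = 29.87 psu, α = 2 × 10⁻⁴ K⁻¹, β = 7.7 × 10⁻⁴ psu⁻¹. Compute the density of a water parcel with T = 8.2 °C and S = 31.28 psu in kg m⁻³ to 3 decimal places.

T − T₀ = -0.9 K, S − S₀ = +1.41 psu.
Bracket = 1 − α·(-0.9) + β·(+1.41) = 1 + (1.2657 × 10⁻³) = 1.0012657.
ρ = 1026 × 1.0012657 = 1027.299 kg m⁻³.

1027.299 kg m⁻³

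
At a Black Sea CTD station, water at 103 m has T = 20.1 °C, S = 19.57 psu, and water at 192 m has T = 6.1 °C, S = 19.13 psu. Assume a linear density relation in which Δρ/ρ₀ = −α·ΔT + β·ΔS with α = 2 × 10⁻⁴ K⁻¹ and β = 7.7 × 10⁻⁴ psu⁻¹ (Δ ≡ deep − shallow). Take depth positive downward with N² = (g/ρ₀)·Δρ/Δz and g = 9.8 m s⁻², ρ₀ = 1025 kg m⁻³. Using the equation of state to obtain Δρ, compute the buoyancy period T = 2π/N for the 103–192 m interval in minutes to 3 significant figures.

6.36 min

ΔT = -14.0 K, ΔS = -0.44 psu (deep − shallow).
Δρ/ρ₀ = −αΔT + βΔS = 2.80 × 10⁻³ − 3.388 × 10⁻⁴ = 2.4612 × 10⁻³, so Δρ ≈ 2.523 kg m⁻³.
N² = (g/ρ₀)·Δρ/Δz = g·(Δρ/ρ₀)/Δz = 9.8 × 2.4612 × 10⁻³ / 89 = 2.7101 × 10⁻⁴ s⁻².
N = √(2.7101 × 10⁻⁴) = 0.016462 rad s⁻¹ → T = 2π/N = 381.68 s = 6.3613 min ≈ 6.36 min.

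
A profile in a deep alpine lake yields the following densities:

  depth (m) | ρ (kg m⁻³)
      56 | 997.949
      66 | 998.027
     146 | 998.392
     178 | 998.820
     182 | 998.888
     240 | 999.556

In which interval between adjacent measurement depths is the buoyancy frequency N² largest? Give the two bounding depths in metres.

Compute the density gradient over each adjacent pair:
  56–66 m: Δρ/Δz = 0.078/10 = 7.8 × 10⁻³ kg m⁻⁴
  66–146 m: Δρ/Δz = 0.365/80 = 4.6 × 10⁻³ kg m⁻⁴
  146–178 m: Δρ/Δz = 0.428/32 = 0.013 kg m⁻⁴
  178–182 m: Δρ/Δz = 0.068/4 = 0.017 kg m⁻⁴
  182–240 m: Δρ/Δz = 0.668/58 = 0.012 kg m⁻⁴
The largest gradient is in the 178–182 m interval — the pycnocline.

178–182 m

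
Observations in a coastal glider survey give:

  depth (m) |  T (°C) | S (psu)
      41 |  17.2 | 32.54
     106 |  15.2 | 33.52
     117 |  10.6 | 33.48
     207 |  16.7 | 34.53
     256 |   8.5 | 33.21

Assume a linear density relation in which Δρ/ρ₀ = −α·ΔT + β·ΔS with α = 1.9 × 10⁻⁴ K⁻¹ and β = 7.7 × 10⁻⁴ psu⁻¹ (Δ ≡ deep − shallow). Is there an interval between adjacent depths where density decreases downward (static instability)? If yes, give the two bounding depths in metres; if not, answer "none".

Evaluate Δρ/ρ₀ = −αΔT + βΔS across each adjacent pair:
  41–106 m: −αΔT+βΔS = −(1.9 × 10⁻⁴)(-2.0)+(7.7 × 10⁻⁴)(+0.98) = 1.1 × 10⁻³ → stable
  106–117 m: −αΔT+βΔS = −(1.9 × 10⁻⁴)(-4.6)+(7.7 × 10⁻⁴)(-0.04) = 8.4 × 10⁻⁴ → stable
  117–207 m: −αΔT+βΔS = −(1.9 × 10⁻⁴)(+6.1)+(7.7 × 10⁻⁴)(+1.05) = -3.5 × 10⁻⁴ → UNSTABLE
  207–256 m: −αΔT+βΔS = −(1.9 × 10⁻⁴)(-8.2)+(7.7 × 10⁻⁴)(-1.32) = 5.4 × 10⁻⁴ → stable
The 117–207 m interval has Δρ < 0: lighter water underlies denser water.

117–207 m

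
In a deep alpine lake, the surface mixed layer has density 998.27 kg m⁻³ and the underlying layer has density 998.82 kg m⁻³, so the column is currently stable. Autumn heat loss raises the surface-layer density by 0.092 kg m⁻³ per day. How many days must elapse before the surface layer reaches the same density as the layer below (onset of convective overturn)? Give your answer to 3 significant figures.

Density deficit of the surface layer: 998.82 − 998.27 = 0.55 kg m⁻³.
Required change = 0.55 / 0.092 = 5.98 days.

5.98 days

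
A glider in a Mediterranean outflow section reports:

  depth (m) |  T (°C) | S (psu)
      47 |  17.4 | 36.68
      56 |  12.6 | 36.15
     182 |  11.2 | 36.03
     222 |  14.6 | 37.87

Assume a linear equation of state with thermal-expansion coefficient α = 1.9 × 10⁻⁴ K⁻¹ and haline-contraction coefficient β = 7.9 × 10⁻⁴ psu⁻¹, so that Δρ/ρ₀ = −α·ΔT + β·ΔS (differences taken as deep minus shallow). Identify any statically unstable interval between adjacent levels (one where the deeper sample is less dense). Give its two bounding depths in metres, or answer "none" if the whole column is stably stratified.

none

Evaluate Δρ/ρ₀ = −αΔT + βΔS across each adjacent pair:
  47–56 m: −αΔT+βΔS = −(1.9 × 10⁻⁴)(-4.8)+(7.9 × 10⁻⁴)(-0.53) = 4.9 × 10⁻⁴ → stable
  56–182 m: −αΔT+βΔS = −(1.9 × 10⁻⁴)(-1.4)+(7.9 × 10⁻⁴)(-0.12) = 1.7 × 10⁻⁴ → stable
  182–222 m: −αΔT+βΔS = −(1.9 × 10⁻⁴)(+3.4)+(7.9 × 10⁻⁴)(+1.84) = 8.1 × 10⁻⁴ → stable
Every interval has Δρ > 0: the column is stably stratified throughout.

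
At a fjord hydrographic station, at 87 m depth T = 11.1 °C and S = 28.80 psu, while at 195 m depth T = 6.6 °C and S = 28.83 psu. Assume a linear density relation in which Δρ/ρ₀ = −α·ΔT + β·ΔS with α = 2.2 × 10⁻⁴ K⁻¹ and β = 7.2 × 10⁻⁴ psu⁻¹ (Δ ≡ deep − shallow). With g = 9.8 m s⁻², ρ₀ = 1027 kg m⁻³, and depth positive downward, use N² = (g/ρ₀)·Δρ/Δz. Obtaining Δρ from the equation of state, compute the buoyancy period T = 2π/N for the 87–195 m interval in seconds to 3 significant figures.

656 s

ΔT = -4.5 K, ΔS = +0.03 psu (deep − shallow).
Δρ/ρ₀ = −αΔT + βΔS = 9.90 × 10⁻⁴ + 2.16 × 10⁻⁵ = 1.0116 × 10⁻³, so Δρ ≈ 1.039 kg m⁻³.
N² = (g/ρ₀)·Δρ/Δz = g·(Δρ/ρ₀)/Δz = 9.8 × 1.0116 × 10⁻³ / 108 = 9.1793 × 10⁻⁵ s⁻².
N = √(9.1793 × 10⁻⁵) = 9.5809 × 10⁻³ rad s⁻¹ → T = 2π/N = 655.80 s ≈ 656 s.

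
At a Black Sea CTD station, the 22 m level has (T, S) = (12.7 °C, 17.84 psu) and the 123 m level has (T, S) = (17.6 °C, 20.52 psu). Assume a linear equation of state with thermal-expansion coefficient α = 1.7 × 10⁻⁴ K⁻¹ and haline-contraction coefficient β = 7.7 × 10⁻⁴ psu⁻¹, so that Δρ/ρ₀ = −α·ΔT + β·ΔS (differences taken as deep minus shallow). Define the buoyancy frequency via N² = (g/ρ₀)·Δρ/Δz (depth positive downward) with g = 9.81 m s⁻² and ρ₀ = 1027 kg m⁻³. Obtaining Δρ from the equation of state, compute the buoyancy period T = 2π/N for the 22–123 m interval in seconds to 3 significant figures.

575 s

ΔT = +4.9 K, ΔS = +2.68 psu (deep − shallow).
Δρ/ρ₀ = −αΔT + βΔS = -8.33 × 10⁻⁴ + 2.0636 × 10⁻³ = 1.2306 × 10⁻³, so Δρ ≈ 1.264 kg m⁻³.
N² = (g/ρ₀)·Δρ/Δz = g·(Δρ/ρ₀)/Δz = 9.81 × 1.2306 × 10⁻³ / 101 = 1.1953 × 10⁻⁴ s⁻².
N = √(1.1953 × 10⁻⁴) = 0.010933 rad s⁻¹ → T = 2π/N = 574.70 s ≈ 575 s.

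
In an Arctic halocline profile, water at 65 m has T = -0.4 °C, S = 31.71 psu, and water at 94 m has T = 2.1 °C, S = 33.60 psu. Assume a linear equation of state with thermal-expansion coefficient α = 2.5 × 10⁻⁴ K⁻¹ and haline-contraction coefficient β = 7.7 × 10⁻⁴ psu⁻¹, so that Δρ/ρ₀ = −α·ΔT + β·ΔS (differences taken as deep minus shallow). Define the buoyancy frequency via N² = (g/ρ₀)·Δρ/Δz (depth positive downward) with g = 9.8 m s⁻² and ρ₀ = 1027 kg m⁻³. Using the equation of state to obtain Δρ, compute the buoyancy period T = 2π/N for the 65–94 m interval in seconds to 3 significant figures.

375 s

ΔT = +2.5 K, ΔS = +1.89 psu (deep − shallow).
Δρ/ρ₀ = −αΔT + βΔS = -6.25 × 10⁻⁴ + 1.4553 × 10⁻³ = 8.303 × 10⁻⁴, so Δρ ≈ 0.8527 kg m⁻³.
N² = (g/ρ₀)·Δρ/Δz = g·(Δρ/ρ₀)/Δz = 9.8 × 8.303 × 10⁻⁴ / 29 = 2.8058 × 10⁻⁴ s⁻².
N = √(2.8058 × 10⁻⁴) = 0.016751 rad s⁻¹ → T = 2π/N = 375.09 s ≈ 375 s.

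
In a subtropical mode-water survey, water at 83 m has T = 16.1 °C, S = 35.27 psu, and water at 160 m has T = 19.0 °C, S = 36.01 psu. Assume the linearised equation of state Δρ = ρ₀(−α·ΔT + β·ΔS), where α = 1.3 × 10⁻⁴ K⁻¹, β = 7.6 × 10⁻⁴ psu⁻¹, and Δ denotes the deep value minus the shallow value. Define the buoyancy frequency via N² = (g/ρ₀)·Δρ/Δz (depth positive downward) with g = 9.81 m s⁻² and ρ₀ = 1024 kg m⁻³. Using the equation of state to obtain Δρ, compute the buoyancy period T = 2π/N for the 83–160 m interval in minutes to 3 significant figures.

21.5 min

ΔT = +2.9 K, ΔS = +0.74 psu (deep − shallow).
Δρ/ρ₀ = −αΔT + βΔS = -3.77 × 10⁻⁴ + 5.624 × 10⁻⁴ = 1.854 × 10⁻⁴, so Δρ ≈ 0.1898 kg m⁻³.
N² = (g/ρ₀)·Δρ/Δz = g·(Δρ/ρ₀)/Δz = 9.81 × 1.854 × 10⁻⁴ / 77 = 2.3620 × 10⁻⁵ s⁻².
N = √(2.3620 × 10⁻⁵) = 4.8600 × 10⁻³ rad s⁻¹ → T = 2π/N = 1.2928 × 10³ s = 21.547 min ≈ 21.5 min.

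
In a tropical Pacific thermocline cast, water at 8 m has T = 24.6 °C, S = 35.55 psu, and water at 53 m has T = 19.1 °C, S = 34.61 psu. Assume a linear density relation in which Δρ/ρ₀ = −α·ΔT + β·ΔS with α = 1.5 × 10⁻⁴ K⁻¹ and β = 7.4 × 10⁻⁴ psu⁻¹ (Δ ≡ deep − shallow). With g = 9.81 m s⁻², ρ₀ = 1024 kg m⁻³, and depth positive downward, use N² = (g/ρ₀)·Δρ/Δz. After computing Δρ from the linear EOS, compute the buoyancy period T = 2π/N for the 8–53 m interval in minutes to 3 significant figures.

19.7 min

ΔT = -5.5 K, ΔS = -0.94 psu (deep − shallow).
Δρ/ρ₀ = −αΔT + βΔS = 8.25 × 10⁻⁴ − 6.956 × 10⁻⁴ = 1.294 × 10⁻⁴, so Δρ ≈ 0.1325 kg m⁻³.
N² = (g/ρ₀)·Δρ/Δz = g·(Δρ/ρ₀)/Δz = 9.81 × 1.294 × 10⁻⁴ / 45 = 2.8209 × 10⁻⁵ s⁻².
N = √(2.8209 × 10⁻⁵) = 5.3112 × 10⁻³ rad s⁻¹ → T = 2π/N = 1.1830 × 10³ s = 19.717 min ≈ 19.7 min.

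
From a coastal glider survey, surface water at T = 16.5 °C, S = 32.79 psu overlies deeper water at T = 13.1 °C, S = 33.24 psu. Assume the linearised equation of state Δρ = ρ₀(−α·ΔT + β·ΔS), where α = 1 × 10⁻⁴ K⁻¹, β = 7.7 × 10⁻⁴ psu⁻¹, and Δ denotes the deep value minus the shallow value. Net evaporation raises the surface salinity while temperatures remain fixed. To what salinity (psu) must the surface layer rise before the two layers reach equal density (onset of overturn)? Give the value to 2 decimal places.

33.68 psu

Neutral buoyancy requires −α(T_deep − T_surf) + β(S_deep − S_surf′) = 0.
S_surf′ = S_deep − (α/β)·ΔT = 33.24 − (1 × 10⁻⁴/7.7 × 10⁻⁴)·(-3.4) = 33.6816 psu.
Increase required: 33.6816 − 32.79 = 0.8916 psu.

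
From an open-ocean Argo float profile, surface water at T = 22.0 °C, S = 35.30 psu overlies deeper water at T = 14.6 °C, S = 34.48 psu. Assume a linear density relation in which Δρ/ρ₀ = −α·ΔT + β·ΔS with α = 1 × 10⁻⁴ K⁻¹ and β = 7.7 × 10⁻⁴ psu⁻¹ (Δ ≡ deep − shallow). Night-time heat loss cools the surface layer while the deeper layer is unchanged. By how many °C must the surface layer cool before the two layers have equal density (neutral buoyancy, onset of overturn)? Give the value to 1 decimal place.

Neutral buoyancy requires Δρ = 0, i.e. −α(T_deep − T_surf′) + β(S_deep − S_surf) = 0.
T_surf′ = T_deep − (β/α)·ΔS = 14.6 − (7.7 × 10⁻⁴/1 × 10⁻⁴)·(-0.82) = 20.914 °C.
Cooling required: 22.0 − (20.914) = 1.086 °C.

1.1 °C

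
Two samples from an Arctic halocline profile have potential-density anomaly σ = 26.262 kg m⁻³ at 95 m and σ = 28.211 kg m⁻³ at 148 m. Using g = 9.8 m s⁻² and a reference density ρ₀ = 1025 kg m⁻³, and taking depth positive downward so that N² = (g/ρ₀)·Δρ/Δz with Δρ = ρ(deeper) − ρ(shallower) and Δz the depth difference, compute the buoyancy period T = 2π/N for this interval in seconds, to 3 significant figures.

335 s

Δρ = 1028.211 − 1026.262 = 1.949 kg m⁻³ over Δz = 148 − 95 = 53 m.
N² = (9.8/1025) × (1.949/53) = 3.5159 × 10⁻⁴ s⁻².
N = √(3.5159 × 10⁻⁴) = 0.018751 rad s⁻¹, so T = 2π/N = 335.09 s ≈ 335 s.
N² > 0, so the interval is statically stable.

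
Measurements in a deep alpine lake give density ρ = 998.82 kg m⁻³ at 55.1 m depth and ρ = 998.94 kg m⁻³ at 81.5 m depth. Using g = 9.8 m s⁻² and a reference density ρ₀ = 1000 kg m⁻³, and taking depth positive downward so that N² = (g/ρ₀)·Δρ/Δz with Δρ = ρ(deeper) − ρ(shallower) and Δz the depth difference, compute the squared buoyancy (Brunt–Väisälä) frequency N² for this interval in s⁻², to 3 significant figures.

4.45 × 10⁻⁵ s⁻²

Δρ = 998.94 − 998.82 = 0.12 kg m⁻³ over Δz = 81.5 − 55.1 = 26.4 m.
N² = (9.8/1000) × (0.12/26.4) = 4.4545 × 10⁻⁵ s⁻² ≈ 4.45 × 10⁻⁵ s⁻².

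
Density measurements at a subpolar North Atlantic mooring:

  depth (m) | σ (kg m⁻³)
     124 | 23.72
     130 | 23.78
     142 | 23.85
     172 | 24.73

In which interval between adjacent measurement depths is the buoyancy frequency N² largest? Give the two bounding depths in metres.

Compute the density gradient over each adjacent pair:
  124–130 m: Δρ/Δz = 0.06/6 = 0.010 kg m⁻⁴
  130–142 m: Δρ/Δz = 0.07/12 = 5.8 × 10⁻³ kg m⁻⁴
  142–172 m: Δρ/Δz = 0.88/30 = 0.029 kg m⁻⁴
The largest gradient is in the 142–172 m interval — the pycnocline.

142–172 m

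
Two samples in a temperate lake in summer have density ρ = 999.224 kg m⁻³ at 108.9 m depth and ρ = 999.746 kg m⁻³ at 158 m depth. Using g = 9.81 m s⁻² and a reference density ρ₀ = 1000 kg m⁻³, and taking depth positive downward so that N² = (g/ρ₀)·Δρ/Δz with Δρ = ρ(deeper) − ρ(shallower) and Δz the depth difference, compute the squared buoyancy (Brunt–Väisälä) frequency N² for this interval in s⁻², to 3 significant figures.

Δρ = 999.746 − 999.224 = 0.522 kg m⁻³ over Δz = 158 − 108.9 = 49.1 m.
N² = (9.81/1000) × (0.522/49.1) = 1.0429 × 10⁻⁴ s⁻² ≈ 1.04 × 10⁻⁴ s⁻².

1.04 × 10⁻⁴ s⁻²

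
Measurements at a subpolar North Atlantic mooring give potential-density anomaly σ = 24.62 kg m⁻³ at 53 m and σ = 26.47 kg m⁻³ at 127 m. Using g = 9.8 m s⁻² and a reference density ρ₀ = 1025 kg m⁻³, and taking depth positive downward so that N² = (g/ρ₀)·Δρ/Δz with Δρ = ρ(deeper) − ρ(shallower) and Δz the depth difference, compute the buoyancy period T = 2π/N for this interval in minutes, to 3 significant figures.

6.77 min

Δρ = 1026.47 − 1024.62 = 1.85 kg m⁻³ over Δz = 127 − 53 = 74 m.
N² = (9.8/1025) × (1.85/74) = 2.3902 × 10⁻⁴ s⁻².
N = √(2.3902 × 10⁻⁴) = 0.015460 rad s⁻¹, so T = 2π/N = 406.42 s = 6.7737 min ≈ 6.77 min.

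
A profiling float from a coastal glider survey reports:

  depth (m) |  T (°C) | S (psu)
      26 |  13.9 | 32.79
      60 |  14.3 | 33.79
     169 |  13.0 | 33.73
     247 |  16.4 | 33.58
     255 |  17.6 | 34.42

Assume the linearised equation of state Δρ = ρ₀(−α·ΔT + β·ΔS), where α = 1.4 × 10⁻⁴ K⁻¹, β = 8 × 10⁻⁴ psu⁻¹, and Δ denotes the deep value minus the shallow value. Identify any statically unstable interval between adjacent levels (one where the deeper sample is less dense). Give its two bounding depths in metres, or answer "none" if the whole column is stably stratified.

169–247 m

Evaluate Δρ/ρ₀ = −αΔT + βΔS across each adjacent pair:
  26–60 m: −αΔT+βΔS = −(1.4 × 10⁻⁴)(+0.4)+(8 × 10⁻⁴)(+1.00) = 7.4 × 10⁻⁴ → stable
  60–169 m: −αΔT+βΔS = −(1.4 × 10⁻⁴)(-1.3)+(8 × 10⁻⁴)(-0.06) = 1.3 × 10⁻⁴ → stable
  169–247 m: −αΔT+βΔS = −(1.4 × 10⁻⁴)(+3.4)+(8 × 10⁻⁴)(-0.15) = -6.0 × 10⁻⁴ → UNSTABLE
  247–255 m: −αΔT+βΔS = −(1.4 × 10⁻⁴)(+1.2)+(8 × 10⁻⁴)(+0.84) = 5.0 × 10⁻⁴ → stable
The 169–247 m interval has Δρ < 0: lighter water underlies denser water.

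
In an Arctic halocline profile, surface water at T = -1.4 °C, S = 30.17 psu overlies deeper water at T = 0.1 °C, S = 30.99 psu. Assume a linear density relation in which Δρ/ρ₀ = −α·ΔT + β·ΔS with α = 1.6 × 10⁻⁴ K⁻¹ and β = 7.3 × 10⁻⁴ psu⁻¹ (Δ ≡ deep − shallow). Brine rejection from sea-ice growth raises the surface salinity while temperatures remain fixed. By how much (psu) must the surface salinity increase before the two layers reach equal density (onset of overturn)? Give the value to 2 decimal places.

Neutral buoyancy requires −α(T_deep − T_surf) + β(S_deep − S_surf′) = 0.
S_surf′ = S_deep − (α/β)·ΔT = 30.99 − (1.6 × 10⁻⁴/7.3 × 10⁻⁴)·(+1.5) = 30.6612 psu.
Increase required: 30.6612 − 30.17 = 0.4912 psu.

0.49 psu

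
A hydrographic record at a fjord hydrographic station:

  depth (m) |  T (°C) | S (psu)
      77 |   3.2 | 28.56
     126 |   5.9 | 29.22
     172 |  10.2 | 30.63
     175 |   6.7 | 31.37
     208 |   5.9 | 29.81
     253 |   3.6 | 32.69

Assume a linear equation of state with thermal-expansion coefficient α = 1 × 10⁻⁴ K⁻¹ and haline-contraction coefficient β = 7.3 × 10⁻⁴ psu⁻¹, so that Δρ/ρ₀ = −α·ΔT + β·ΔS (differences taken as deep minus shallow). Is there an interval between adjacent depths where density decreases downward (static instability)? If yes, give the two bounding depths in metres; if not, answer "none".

175–208 m

Evaluate Δρ/ρ₀ = −αΔT + βΔS across each adjacent pair:
  77–126 m: −αΔT+βΔS = −(1 × 10⁻⁴)(+2.7)+(7.3 × 10⁻⁴)(+0.66) = 2.1 × 10⁻⁴ → stable
  126–172 m: −αΔT+βΔS = −(1 × 10⁻⁴)(+4.3)+(7.3 × 10⁻⁴)(+1.41) = 6.0 × 10⁻⁴ → stable
  172–175 m: −αΔT+βΔS = −(1 × 10⁻⁴)(-3.5)+(7.3 × 10⁻⁴)(+0.74) = 8.9 × 10⁻⁴ → stable
  175–208 m: −αΔT+βΔS = −(1 × 10⁻⁴)(-0.8)+(7.3 × 10⁻⁴)(-1.56) = -1.1 × 10⁻³ → UNSTABLE
  208–253 m: −αΔT+βΔS = −(1 × 10⁻⁴)(-2.3)+(7.3 × 10⁻⁴)(+2.88) = 2.3 × 10⁻³ → stable
The 175–208 m interval has Δρ < 0: lighter water underlies denser water.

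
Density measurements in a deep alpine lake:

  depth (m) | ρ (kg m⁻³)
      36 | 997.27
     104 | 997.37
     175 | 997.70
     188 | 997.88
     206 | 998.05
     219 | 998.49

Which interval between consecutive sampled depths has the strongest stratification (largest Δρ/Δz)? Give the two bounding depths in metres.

Compute the density gradient over each adjacent pair:
  36–104 m: Δρ/Δz = 0.10/68 = 1.5 × 10⁻³ kg m⁻⁴
  104–175 m: Δρ/Δz = 0.33/71 = 4.6 × 10⁻³ kg m⁻⁴
  175–188 m: Δρ/Δz = 0.18/13 = 0.014 kg m⁻⁴
  188–206 m: Δρ/Δz = 0.17/18 = 9.4 × 10⁻³ kg m⁻⁴
  206–219 m: Δρ/Δz = 0.44/13 = 0.034 kg m⁻⁴
The largest gradient is in the 206–219 m interval — the pycnocline.

206–219 m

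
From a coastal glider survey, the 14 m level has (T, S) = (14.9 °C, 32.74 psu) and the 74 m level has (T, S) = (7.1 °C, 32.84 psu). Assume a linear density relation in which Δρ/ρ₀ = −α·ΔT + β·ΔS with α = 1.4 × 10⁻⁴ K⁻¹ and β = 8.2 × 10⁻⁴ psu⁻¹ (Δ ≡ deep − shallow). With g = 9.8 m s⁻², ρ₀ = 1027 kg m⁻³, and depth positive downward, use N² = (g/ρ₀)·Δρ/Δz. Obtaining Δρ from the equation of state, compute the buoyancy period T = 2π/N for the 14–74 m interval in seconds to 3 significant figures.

ΔT = -7.8 K, ΔS = +0.10 psu (deep − shallow).
Δρ/ρ₀ = −αΔT + βΔS = 1.092 × 10⁻³ + 8.20 × 10⁻⁵ = 1.174 × 10⁻³, so Δρ ≈ 1.206 kg m⁻³.
N² = (g/ρ₀)·Δρ/Δz = g·(Δρ/ρ₀)/Δz = 9.8 × 1.174 × 10⁻³ / 60 = 1.9175 × 10⁻⁴ s⁻².
N = √(1.9175 × 10⁻⁴) = 0.013847 rad s⁻¹ → T = 2π/N = 453.76 s ≈ 454 s.

454 s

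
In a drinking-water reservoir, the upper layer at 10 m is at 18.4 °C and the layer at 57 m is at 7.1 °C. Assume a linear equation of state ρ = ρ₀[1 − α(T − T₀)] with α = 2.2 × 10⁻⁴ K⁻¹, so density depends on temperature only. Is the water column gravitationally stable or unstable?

ΔT = 7.1 − 18.4 = -11.3 K, so Δρ/ρ₀ = −αΔT = 2.486 × 10⁻³.
Δρ/ρ₀ > 0, so Δρ > 0: deeper water is denser → statically stable.

stable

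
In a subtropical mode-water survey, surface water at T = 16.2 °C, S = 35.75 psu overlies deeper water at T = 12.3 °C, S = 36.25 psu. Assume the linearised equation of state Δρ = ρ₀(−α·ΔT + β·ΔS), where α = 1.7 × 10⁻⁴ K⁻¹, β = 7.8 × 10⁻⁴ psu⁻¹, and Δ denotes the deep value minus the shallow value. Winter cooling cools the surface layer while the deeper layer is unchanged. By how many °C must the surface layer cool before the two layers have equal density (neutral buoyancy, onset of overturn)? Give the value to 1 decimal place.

6.2 °C

Neutral buoyancy requires Δρ = 0, i.e. −α(T_deep − T_surf′) + β(S_deep − S_surf) = 0.
T_surf′ = T_deep − (β/α)·ΔS = 12.3 − (7.8 × 10⁻⁴/1.7 × 10⁻⁴)·(+0.50) = 10.006 °C.
Cooling required: 16.2 − (10.006) = 6.194 °C.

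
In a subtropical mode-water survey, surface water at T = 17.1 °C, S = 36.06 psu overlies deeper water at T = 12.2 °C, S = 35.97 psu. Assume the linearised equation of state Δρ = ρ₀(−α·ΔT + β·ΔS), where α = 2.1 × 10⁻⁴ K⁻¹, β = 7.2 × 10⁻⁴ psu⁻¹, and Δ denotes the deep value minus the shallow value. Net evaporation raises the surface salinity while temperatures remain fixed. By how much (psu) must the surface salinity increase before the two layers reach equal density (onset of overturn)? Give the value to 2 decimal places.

Neutral buoyancy requires −α(T_deep − T_surf) + β(S_deep − S_surf′) = 0.
S_surf′ = S_deep − (α/β)·ΔT = 35.97 − (2.1 × 10⁻⁴/7.2 × 10⁻⁴)·(-4.9) = 37.3992 psu.
Increase required: 37.3992 − 36.06 = 1.3392 psu.

1.34 psu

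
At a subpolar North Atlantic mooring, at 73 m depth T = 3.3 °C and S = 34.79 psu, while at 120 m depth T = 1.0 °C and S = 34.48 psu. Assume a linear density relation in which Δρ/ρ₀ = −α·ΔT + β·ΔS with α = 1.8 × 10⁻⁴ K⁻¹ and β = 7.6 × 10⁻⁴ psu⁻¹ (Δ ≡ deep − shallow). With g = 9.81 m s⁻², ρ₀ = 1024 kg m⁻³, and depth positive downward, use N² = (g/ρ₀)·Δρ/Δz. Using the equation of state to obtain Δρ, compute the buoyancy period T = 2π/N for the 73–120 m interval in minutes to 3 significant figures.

17.2 min

ΔT = -2.3 K, ΔS = -0.31 psu (deep − shallow).
Δρ/ρ₀ = −αΔT + βΔS = 4.14 × 10⁻⁴ − 2.356 × 10⁻⁴ = 1.784 × 10⁻⁴, so Δρ ≈ 0.1827 kg m⁻³.
N² = (g/ρ₀)·Δρ/Δz = g·(Δρ/ρ₀)/Δz = 9.81 × 1.784 × 10⁻⁴ / 47 = 3.7236 × 10⁻⁵ s⁻².
N = √(3.7236 × 10⁻⁵) = 6.1021 × 10⁻³ rad s⁻¹ → T = 2π/N = 1.0297 × 10³ s = 17.162 min ≈ 17.2 min.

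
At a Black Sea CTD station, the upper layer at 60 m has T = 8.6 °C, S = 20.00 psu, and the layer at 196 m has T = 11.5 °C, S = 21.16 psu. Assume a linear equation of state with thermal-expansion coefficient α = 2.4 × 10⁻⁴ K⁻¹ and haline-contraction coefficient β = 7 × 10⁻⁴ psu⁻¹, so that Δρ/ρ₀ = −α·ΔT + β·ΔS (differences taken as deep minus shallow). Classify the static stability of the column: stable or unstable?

ΔT = 11.5 − 8.6 = +2.9 K and ΔS = 21.16 − 20.00 = +1.16 psu (deep − shallow).
−αΔT = -6.96 × 10⁻⁴; βΔS = 8.12 × 10⁻⁴; sum Δρ/ρ₀ = 1.16 × 10⁻⁴.
Δρ/ρ₀ > 0, so Δρ > 0: deeper water is denser → statically stable.

stable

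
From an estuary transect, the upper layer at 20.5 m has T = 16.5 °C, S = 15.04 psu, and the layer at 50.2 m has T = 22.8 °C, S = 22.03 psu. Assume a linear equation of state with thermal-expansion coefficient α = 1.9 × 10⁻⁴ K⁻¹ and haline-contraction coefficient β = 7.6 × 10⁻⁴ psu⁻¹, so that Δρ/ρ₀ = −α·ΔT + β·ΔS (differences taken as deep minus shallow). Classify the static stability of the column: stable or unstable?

ΔT = 22.8 − 16.5 = +6.3 K and ΔS = 22.03 − 15.04 = +6.99 psu (deep − shallow).
−αΔT = -1.197 × 10⁻³; βΔS = 5.3124 × 10⁻³; sum Δρ/ρ₀ = 4.1154 × 10⁻³.
Δρ/ρ₀ > 0, so Δρ > 0: deeper water is denser → statically stable.

stable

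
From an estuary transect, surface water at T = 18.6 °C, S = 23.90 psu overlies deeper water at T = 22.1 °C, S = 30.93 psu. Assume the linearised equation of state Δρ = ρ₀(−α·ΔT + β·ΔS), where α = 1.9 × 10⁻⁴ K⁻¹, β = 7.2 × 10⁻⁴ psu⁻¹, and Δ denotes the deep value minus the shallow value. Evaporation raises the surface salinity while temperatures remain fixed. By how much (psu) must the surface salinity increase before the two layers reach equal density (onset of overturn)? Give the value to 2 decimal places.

6.11 psu

Neutral buoyancy requires −α(T_deep − T_surf) + β(S_deep − S_surf′) = 0.
S_surf′ = S_deep − (α/β)·ΔT = 30.93 − (1.9 × 10⁻⁴/7.2 × 10⁻⁴)·(+3.5) = 30.0064 psu.
Increase required: 30.0064 − 23.90 = 6.1064 psu.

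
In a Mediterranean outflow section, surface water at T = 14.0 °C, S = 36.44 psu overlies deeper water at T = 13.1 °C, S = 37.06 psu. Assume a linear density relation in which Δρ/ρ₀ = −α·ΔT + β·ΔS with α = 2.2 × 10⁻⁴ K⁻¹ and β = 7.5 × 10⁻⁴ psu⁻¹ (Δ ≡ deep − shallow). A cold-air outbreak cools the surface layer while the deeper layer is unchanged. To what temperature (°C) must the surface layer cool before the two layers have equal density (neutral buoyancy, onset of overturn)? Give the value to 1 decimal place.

Neutral buoyancy requires Δρ = 0, i.e. −α(T_deep − T_surf′) + β(S_deep − S_surf) = 0.
T_surf′ = T_deep − (β/α)·ΔS = 13.1 − (7.5 × 10⁻⁴/2.2 × 10⁻⁴)·(+0.62) = 10.986 °C.
Cooling required: 14.0 − (10.986) = 3.014 °C.

11.0 °C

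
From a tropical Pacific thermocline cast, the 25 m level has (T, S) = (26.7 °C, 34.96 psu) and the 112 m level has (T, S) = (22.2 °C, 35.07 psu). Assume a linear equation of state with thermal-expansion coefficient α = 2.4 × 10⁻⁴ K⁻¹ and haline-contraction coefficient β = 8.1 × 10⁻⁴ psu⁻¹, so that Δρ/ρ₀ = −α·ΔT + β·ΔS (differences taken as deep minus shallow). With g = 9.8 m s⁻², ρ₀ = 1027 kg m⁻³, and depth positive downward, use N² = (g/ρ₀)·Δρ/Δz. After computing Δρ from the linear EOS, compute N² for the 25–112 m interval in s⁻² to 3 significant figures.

ΔT = -4.5 K, ΔS = +0.11 psu (deep − shallow).
Δρ/ρ₀ = −αΔT + βΔS = 1.08 × 10⁻³ + 8.91 × 10⁻⁵ = 1.1691 × 10⁻³, so Δρ ≈ 1.201 kg m⁻³.
N² = (g/ρ₀)·Δρ/Δz = g·(Δρ/ρ₀)/Δz = 9.8 × 1.1691 × 10⁻³ / 87 = 1.3169 × 10⁻⁴ s⁻² ≈ 1.32 × 10⁻⁴ s⁻².

1.32 × 10⁻⁴ s⁻²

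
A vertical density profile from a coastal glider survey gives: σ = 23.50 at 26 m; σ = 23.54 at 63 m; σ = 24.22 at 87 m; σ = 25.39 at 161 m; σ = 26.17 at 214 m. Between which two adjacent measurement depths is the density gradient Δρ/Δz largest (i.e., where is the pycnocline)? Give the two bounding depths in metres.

63–87 m

Compute the density gradient over each adjacent pair:
  26–63 m: Δρ/Δz = 0.04/37 = 1.1 × 10⁻³ kg m⁻⁴
  63–87 m: Δρ/Δz = 0.68/24 = 0.028 kg m⁻⁴
  87–161 m: Δρ/Δz = 1.17/74 = 0.016 kg m⁻⁴
  161–214 m: Δρ/Δz = 0.78/53 = 0.015 kg m⁻⁴
The largest gradient is in the 63–87 m interval — the pycnocline.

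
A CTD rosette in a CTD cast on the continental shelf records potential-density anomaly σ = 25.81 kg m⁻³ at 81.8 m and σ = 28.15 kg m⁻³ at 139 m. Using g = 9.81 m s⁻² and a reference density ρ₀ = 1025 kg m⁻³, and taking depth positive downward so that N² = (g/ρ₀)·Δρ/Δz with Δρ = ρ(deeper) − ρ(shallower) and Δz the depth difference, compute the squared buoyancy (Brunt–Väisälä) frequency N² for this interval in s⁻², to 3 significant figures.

Δρ = 1028.15 − 1025.81 = 2.34 kg m⁻³ over Δz = 139 − 81.8 = 57.2 m.
N² = (9.81/1025) × (2.34/57.2) = 3.9153 × 10⁻⁴ s⁻² ≈ 3.92 × 10⁻⁴ s⁻².
Since Δρ > 0 the layer is stably stratified.

3.92 × 10⁻⁴ s⁻²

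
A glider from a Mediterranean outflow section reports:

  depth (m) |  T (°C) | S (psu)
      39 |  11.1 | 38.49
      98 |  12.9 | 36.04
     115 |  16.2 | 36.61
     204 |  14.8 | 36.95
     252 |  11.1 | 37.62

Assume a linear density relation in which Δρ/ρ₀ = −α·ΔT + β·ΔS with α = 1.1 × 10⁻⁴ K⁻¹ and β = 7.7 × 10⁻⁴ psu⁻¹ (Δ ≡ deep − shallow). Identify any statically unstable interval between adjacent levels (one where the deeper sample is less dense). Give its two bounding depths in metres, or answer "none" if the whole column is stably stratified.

Evaluate Δρ/ρ₀ = −αΔT + βΔS across each adjacent pair:
  39–98 m: −αΔT+βΔS = −(1.1 × 10⁻⁴)(+1.8)+(7.7 × 10⁻⁴)(-2.45) = -2.1 × 10⁻³ → UNSTABLE
  98–115 m: −αΔT+βΔS = −(1.1 × 10⁻⁴)(+3.3)+(7.7 × 10⁻⁴)(+0.57) = 7.6 × 10⁻⁵ → stable
  115–204 m: −αΔT+βΔS = −(1.1 × 10⁻⁴)(-1.4)+(7.7 × 10⁻⁴)(+0.34) = 4.2 × 10⁻⁴ → stable
  204–252 m: −αΔT+βΔS = −(1.1 × 10⁻⁴)(-3.7)+(7.7 × 10⁻⁴)(+0.67) = 9.2 × 10⁻⁴ → stable
The 39–98 m interval has Δρ < 0: lighter water underlies denser water.

39–98 m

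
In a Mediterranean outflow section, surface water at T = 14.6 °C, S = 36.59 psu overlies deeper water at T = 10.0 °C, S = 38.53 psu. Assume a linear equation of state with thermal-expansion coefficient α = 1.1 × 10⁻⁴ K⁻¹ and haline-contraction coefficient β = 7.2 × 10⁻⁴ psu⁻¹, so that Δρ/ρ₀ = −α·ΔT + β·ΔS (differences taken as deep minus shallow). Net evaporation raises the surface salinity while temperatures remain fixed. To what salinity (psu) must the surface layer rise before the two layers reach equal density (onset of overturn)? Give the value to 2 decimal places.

Neutral buoyancy requires −α(T_deep − T_surf) + β(S_deep − S_surf′) = 0.
S_surf′ = S_deep − (α/β)·ΔT = 38.53 − (1.1 × 10⁻⁴/7.2 × 10⁻⁴)·(-4.6) = 39.2328 psu.
Increase required: 39.2328 − 36.59 = 2.6428 psu.

39.23 psu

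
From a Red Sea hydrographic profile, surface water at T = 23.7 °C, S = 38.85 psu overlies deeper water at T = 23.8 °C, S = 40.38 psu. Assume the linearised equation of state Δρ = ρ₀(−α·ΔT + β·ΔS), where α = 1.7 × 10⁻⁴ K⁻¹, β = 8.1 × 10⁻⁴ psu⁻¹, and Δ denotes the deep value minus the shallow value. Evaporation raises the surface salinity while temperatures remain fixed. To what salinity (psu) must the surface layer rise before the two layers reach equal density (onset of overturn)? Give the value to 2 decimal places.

Neutral buoyancy requires −α(T_deep − T_surf) + β(S_deep − S_surf′) = 0.
S_surf′ = S_deep − (α/β)·ΔT = 40.38 − (1.7 × 10⁻⁴/8.1 × 10⁻⁴)·(+0.1) = 40.3590 psu.
Increase required: 40.3590 − 38.85 = 1.5090 psu.

40.36 psu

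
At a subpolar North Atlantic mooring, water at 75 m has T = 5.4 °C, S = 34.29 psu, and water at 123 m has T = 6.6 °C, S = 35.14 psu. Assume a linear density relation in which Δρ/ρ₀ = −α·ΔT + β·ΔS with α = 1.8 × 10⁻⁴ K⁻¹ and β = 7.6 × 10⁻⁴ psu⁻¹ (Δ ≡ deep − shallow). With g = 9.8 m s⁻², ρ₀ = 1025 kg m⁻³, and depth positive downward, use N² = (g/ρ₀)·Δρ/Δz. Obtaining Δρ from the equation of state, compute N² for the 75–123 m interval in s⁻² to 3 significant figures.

8.78 × 10⁻⁵ s⁻²

ΔT = +1.2 K, ΔS = +0.85 psu (deep − shallow).
Δρ/ρ₀ = −αΔT + βΔS = -2.16 × 10⁻⁴ + 6.46 × 10⁻⁴ = 4.30 × 10⁻⁴, so Δρ ≈ 0.4407 kg m⁻³.
N² = (g/ρ₀)·Δρ/Δz = g·(Δρ/ρ₀)/Δz = 9.8 × 4.30 × 10⁻⁴ / 48 = 8.7792 × 10⁻⁵ s⁻² ≈ 8.78 × 10⁻⁵ s⁻².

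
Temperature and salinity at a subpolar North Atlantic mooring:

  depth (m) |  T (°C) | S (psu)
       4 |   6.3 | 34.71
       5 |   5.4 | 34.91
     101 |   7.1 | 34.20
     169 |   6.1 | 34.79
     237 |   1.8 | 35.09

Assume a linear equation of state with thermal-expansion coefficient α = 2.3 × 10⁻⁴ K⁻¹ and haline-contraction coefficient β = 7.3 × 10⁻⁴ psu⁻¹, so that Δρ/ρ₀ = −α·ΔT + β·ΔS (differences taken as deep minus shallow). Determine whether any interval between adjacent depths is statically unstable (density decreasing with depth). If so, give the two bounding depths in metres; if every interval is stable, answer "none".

Evaluate Δρ/ρ₀ = −αΔT + βΔS across each adjacent pair:
  4–5 m: −αΔT+βΔS = −(2.3 × 10⁻⁴)(-0.9)+(7.3 × 10⁻⁴)(+0.20) = 3.5 × 10⁻⁴ → stable
  5–101 m: −αΔT+βΔS = −(2.3 × 10⁻⁴)(+1.7)+(7.3 × 10⁻⁴)(-0.71) = -9.1 × 10⁻⁴ → UNSTABLE
  101–169 m: −αΔT+βΔS = −(2.3 × 10⁻⁴)(-1.0)+(7.3 × 10⁻⁴)(+0.59) = 6.6 × 10⁻⁴ → stable
  169–237 m: −αΔT+βΔS = −(2.3 × 10⁻⁴)(-4.3)+(7.3 × 10⁻⁴)(+0.30) = 1.2 × 10⁻³ → stable
The 5–101 m interval has Δρ < 0: lighter water underlies denser water.

5–101 m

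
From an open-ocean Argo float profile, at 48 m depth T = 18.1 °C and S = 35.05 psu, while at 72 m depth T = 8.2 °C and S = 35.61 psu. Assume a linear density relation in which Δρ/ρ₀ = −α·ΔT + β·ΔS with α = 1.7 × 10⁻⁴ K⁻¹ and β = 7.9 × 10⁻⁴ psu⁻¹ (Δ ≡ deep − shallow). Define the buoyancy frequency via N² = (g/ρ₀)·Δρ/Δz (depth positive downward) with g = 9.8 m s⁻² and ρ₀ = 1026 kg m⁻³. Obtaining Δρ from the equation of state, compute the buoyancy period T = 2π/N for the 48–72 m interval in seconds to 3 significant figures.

ΔT = -9.9 K, ΔS = +0.56 psu (deep − shallow).
Δρ/ρ₀ = −αΔT + βΔS = 1.683 × 10⁻³ + 4.424 × 10⁻⁴ = 2.1254 × 10⁻³, so Δρ ≈ 2.181 kg m⁻³.
N² = (g/ρ₀)·Δρ/Δz = g·(Δρ/ρ₀)/Δz = 9.8 × 2.1254 × 10⁻³ / 24 = 8.6787 × 10⁻⁴ s⁻².
N = √(8.6787 × 10⁻⁴) = 0.029460 rad s⁻¹ → T = 2π/N = 213.28 s ≈ 213 s.

213 s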